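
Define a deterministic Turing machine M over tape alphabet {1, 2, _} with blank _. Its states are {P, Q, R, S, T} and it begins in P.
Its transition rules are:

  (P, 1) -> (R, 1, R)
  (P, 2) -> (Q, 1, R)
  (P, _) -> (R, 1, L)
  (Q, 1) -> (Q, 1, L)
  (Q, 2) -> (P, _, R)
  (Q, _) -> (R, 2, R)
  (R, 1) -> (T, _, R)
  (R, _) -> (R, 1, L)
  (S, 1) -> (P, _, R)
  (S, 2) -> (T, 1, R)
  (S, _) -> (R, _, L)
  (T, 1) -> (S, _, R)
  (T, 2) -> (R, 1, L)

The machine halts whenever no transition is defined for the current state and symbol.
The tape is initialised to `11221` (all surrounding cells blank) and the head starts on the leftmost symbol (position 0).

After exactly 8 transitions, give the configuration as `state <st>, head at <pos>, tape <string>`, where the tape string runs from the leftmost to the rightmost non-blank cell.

state Q, head at 4, tape 11

state=P head=0 tape=[1]1221   (P,1)→(R,1,R)
state=R head=1 tape=1[1]221   (R,1)→(T,_,R)
state=T head=2 tape=1_[2]21   (T,2)→(R,1,L)
state=R head=1 tape=1[_]121   (R,_)→(R,1,L)
state=R head=0 tape=[1]1121   (R,1)→(T,_,R)
state=T head=1 tape=_[1]121   (T,1)→(S,_,R)
state=S head=2 tape=__[1]21   (S,1)→(P,_,R)
state=P head=3 tape=___[2]1   (P,2)→(Q,1,R)
state=Q head=4 tape=___1[1]
After 8 steps: state Q, head at 4, tape 11.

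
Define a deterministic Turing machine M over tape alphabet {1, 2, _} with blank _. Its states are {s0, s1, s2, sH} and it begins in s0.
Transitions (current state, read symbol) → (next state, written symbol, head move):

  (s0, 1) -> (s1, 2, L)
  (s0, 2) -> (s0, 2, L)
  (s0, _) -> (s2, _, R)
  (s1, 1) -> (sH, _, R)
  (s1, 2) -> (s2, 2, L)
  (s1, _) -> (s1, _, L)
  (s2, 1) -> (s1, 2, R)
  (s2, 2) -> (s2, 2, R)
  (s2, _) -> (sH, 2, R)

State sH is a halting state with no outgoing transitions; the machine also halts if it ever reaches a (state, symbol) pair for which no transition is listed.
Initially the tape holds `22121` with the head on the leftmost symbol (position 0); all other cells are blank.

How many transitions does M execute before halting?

s0 | _[2]2121__   read 2 → write 2, move L, go to s0
s0 | [_]22121__   read _ → write _, move R, go to s2
s2 | _[2]2121__   read 2 → write 2, move R, go to s2
s2 | _2[2]121__   read 2 → write 2, move R, go to s2
s2 | _22[1]21__   read 1 → write 2, move R, go to s1
s1 | _222[2]1__   read 2 → write 2, move L, go to s2
s2 | _22[2]21__   read 2 → write 2, move R, go to s2
s2 | _222[2]1__   read 2 → write 2, move R, go to s2
s2 | _2222[1]__   read 1 → write 2, move R, go to s1
s1 | _22222[_]_   read _ → write _, move L, go to s1
s1 | _2222[2]__   read 2 → write 2, move L, go to s2
s2 | _222[2]2__   read 2 → write 2, move R, go to s2
s2 | _2222[2]__   read 2 → write 2, move R, go to s2
s2 | _22222[_]_   read _ → write 2, move R, go to sH
sH | _222222[_]
M halts after 14 transitions.

14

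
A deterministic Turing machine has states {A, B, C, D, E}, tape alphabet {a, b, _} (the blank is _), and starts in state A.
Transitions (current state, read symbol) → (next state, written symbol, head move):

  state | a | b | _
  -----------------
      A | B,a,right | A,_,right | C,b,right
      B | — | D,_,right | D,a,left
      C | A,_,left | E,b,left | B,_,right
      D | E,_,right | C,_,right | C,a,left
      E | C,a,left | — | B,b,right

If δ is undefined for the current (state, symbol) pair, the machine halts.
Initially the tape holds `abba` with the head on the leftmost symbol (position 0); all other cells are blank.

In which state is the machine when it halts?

B

state=A head=0 tape=[a]bba_   (A,a)→(B,a,right)
state=B head=1 tape=a[b]ba_   (B,b)→(D,_,right)
state=D head=2 tape=a_[b]a_   (D,b)→(C,_,right)
state=C head=3 tape=a__[a]_   (C,a)→(A,_,left)
state=A head=2 tape=a_[_]__   (A,_)→(C,b,right)
state=C head=3 tape=a_b[_]_   (C,_)→(B,_,right)
state=B head=4 tape=a_b_[_]   (B,_)→(D,a,left)
state=D head=3 tape=a_b[_]a   (D,_)→(C,a,left)
state=C head=2 tape=a_[b]aa   (C,b)→(E,b,left)
state=E head=1 tape=a[_]baa   (E,_)→(B,b,right)
state=B head=2 tape=ab[b]aa   (B,b)→(D,_,right)
state=D head=3 tape=ab_[a]a   (D,a)→(E,_,right)
state=E head=4 tape=ab__[a]   (E,a)→(C,a,left)
state=C head=3 tape=ab_[_]a   (C,_)→(B,_,right)
state=B head=4 tape=ab__[a]
No transition is defined for (B, a); M halts in state B.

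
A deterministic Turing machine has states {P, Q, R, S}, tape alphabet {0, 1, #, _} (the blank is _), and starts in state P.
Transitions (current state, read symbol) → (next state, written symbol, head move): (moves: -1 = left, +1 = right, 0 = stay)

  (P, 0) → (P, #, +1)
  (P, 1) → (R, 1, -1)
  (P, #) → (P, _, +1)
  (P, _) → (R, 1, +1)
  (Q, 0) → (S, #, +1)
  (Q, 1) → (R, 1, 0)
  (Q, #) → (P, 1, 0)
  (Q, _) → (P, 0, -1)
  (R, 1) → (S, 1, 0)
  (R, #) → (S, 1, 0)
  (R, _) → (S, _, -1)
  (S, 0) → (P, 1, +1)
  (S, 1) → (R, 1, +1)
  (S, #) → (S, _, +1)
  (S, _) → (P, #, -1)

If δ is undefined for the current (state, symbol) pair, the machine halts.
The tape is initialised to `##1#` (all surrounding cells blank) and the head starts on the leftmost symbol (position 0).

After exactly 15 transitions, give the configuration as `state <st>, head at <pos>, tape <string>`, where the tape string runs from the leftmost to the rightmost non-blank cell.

P | _[#]#1#   read # → write _, move +1, go to P
P | __[#]1#   read # → write _, move +1, go to P
P | ___[1]#   read 1 → write 1, move -1, go to R
R | __[_]1#   read _ → write _, move -1, go to S
S | _[_]_1#   read _ → write #, move -1, go to P
P | [_]#_1#   read _ → write 1, move +1, go to R
R | 1[#]_1#   read # → write 1, move 0, go to S
S | 1[1]_1#   read 1 → write 1, move +1, go to R
R | 11[_]1#   read _ → write _, move -1, go to S
S | 1[1]_1#   read 1 → write 1, move +1, go to R
R | 11[_]1#   read _ → write _, move -1, go to S
S | 1[1]_1#   read 1 → write 1, move +1, go to R
R | 11[_]1#   read _ → write _, move -1, go to S
S | 1[1]_1#   read 1 → write 1, move +1, go to R
R | 11[_]1#   read _ → write _, move -1, go to S
S | 1[1]_1#
After 15 steps: state S, head at 0, tape 11_1#.

state S, head at 0, tape 11_1#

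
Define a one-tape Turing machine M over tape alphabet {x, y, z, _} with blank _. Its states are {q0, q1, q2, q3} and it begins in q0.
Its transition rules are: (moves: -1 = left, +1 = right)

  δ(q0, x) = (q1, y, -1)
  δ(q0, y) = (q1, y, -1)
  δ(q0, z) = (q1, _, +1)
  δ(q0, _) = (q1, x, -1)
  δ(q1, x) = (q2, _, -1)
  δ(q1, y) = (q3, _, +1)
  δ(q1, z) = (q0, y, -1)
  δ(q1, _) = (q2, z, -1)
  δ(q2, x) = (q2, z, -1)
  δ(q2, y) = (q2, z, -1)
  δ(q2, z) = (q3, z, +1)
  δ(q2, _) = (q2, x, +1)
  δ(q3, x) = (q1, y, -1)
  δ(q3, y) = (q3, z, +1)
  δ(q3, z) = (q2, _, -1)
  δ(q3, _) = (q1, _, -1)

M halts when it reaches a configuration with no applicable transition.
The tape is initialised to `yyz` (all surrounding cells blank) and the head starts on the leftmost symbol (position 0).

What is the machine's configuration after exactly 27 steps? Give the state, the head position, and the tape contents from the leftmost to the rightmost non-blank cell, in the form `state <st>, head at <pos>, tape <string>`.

state q3, head at 1, tape xzzzzy

state=q0 head=0 tape=____[y]yz   (q0,y)→(q1,y,-1)
state=q1 head=-1 tape=___[_]yyz   (q1,_)→(q2,z,-1)
state=q2 head=-2 tape=__[_]zyyz   (q2,_)→(q2,x,+1)
state=q2 head=-1 tape=__x[z]yyz   (q2,z)→(q3,z,+1)
state=q3 head=0 tape=__xz[y]yz   (q3,y)→(q3,z,+1)
state=q3 head=1 tape=__xzz[y]z   (q3,y)→(q3,z,+1)
state=q3 head=2 tape=__xzzz[z]   (q3,z)→(q2,_,-1)
state=q2 head=1 tape=__xzz[z]_   (q2,z)→(q3,z,+1)
state=q3 head=2 tape=__xzzz[_]   (q3,_)→(q1,_,-1)
state=q1 head=1 tape=__xzz[z]_   (q1,z)→(q0,y,-1)
state=q0 head=0 tape=__xz[z]y_   (q0,z)→(q1,_,+1)
state=q1 head=1 tape=__xz_[y]_   (q1,y)→(q3,_,+1)
state=q3 head=2 tape=__xz__[_]   (q3,_)→(q1,_,-1)
state=q1 head=1 tape=__xz_[_]_   (q1,_)→(q2,z,-1)
state=q2 head=0 tape=__xz[_]z_   (q2,_)→(q2,x,+1)
state=q2 head=1 tape=__xzx[z]_   (q2,z)→(q3,z,+1)
state=q3 head=2 tape=__xzxz[_]   (q3,_)→(q1,_,-1)
state=q1 head=1 tape=__xzx[z]_   (q1,z)→(q0,y,-1)
state=q0 head=0 tape=__xz[x]y_   (q0,x)→(q1,y,-1)
state=q1 head=-1 tape=__x[z]yy_   (q1,z)→(q0,y,-1)
state=q0 head=-2 tape=__[x]yyy_   (q0,x)→(q1,y,-1)
state=q1 head=-3 tape=_[_]yyyy_   (q1,_)→(q2,z,-1)
state=q2 head=-4 tape=[_]zyyyy_   (q2,_)→(q2,x,+1)
state=q2 head=-3 tape=x[z]yyyy_   (q2,z)→(q3,z,+1)
state=q3 head=-2 tape=xz[y]yyy_   (q3,y)→(q3,z,+1)
state=q3 head=-1 tape=xzz[y]yy_   (q3,y)→(q3,z,+1)
state=q3 head=0 tape=xzzz[y]y_   (q3,y)→(q3,z,+1)
state=q3 head=1 tape=xzzzz[y]_
After 27 steps: state q3, head at 1, tape xzzzzy.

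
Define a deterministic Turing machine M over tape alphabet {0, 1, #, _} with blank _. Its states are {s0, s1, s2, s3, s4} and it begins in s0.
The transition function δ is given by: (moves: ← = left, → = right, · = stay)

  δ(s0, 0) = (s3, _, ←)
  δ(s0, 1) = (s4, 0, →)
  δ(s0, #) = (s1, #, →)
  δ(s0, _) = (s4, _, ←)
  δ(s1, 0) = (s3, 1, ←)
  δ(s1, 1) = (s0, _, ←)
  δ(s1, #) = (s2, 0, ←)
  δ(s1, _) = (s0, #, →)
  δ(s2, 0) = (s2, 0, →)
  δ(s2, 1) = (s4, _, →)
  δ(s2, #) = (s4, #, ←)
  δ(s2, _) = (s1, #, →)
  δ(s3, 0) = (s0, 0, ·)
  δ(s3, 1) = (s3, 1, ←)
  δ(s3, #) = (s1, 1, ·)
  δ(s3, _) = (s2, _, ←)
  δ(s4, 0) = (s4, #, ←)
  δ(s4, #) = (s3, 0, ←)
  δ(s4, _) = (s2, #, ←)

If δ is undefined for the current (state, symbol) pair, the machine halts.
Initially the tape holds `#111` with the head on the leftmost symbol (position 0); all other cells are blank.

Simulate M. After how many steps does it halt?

s0 | [#]111   read # → write #, move →, go to s1
s1 | #[1]11   read 1 → write _, move ←, go to s0
s0 | [#]_11   read # → write #, move →, go to s1
s1 | #[_]11   read _ → write #, move →, go to s0
s0 | ##[1]1   read 1 → write 0, move →, go to s4
s4 | ##0[1]
M halts after 5 transitions.

5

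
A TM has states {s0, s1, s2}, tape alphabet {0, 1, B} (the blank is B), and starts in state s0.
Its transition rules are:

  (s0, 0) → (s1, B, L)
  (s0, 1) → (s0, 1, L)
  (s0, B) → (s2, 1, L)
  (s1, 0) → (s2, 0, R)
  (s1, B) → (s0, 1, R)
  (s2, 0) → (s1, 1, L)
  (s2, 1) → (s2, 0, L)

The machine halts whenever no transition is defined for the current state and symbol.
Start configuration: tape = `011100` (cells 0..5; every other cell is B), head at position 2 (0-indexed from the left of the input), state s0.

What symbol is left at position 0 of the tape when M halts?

1

s0 | BB01[1]100   read 1 → write 1, move L, go to s0
s0 | BB0[1]1100   read 1 → write 1, move L, go to s0
s0 | BB[0]11100   read 0 → write B, move L, go to s1
s1 | B[B]B11100   read B → write 1, move R, go to s0
s0 | B1[B]11100   read B → write 1, move L, go to s2
s2 | B[1]111100   read 1 → write 0, move L, go to s2
s2 | [B]0111100
Cell 0 holds 1 when M halts.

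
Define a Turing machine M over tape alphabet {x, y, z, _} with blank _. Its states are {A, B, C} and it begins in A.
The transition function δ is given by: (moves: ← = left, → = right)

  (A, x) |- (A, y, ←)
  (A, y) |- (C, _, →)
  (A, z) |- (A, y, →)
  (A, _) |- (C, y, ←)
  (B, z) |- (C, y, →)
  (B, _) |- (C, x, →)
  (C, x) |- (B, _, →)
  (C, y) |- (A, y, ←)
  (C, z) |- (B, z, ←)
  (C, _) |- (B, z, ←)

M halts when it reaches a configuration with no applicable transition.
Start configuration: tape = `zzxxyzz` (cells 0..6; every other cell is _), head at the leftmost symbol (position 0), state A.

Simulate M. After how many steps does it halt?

11

A | ___[z]zxxyzz   read z → write y, move →, go to A
A | ___y[z]xxyzz   read z → write y, move →, go to A
A | ___yy[x]xyzz   read x → write y, move ←, go to A
A | ___y[y]yxyzz   read y → write _, move →, go to C
C | ___y_[y]xyzz   read y → write y, move ←, go to A
A | ___y[_]yxyzz   read _ → write y, move ←, go to C
C | ___[y]yyxyzz   read y → write y, move ←, go to A
A | __[_]yyyxyzz   read _ → write y, move ←, go to C
C | _[_]yyyyxyzz   read _ → write z, move ←, go to B
B | [_]zyyyyxyzz   read _ → write x, move →, go to C
C | x[z]yyyyxyzz   read z → write z, move ←, go to B
B | [x]zyyyyxyzz
M halts after 11 transitions.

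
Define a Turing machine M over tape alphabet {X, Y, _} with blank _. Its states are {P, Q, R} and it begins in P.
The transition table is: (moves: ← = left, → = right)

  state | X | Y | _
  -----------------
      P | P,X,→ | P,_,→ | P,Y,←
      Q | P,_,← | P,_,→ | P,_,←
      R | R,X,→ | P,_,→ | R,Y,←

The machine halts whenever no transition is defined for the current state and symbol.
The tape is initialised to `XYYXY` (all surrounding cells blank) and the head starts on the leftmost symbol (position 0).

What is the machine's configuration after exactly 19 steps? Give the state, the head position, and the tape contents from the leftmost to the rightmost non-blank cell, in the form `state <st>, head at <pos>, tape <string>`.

state P, head at 5, tape X__X__YY

state=P head=0 tape=[X]YYXY___   (P,X)→(P,X,→)
state=P head=1 tape=X[Y]YXY___   (P,Y)→(P,_,→)
state=P head=2 tape=X_[Y]XY___   (P,Y)→(P,_,→)
state=P head=3 tape=X__[X]Y___   (P,X)→(P,X,→)
state=P head=4 tape=X__X[Y]___   (P,Y)→(P,_,→)
state=P head=5 tape=X__X_[_]__   (P,_)→(P,Y,←)
state=P head=4 tape=X__X[_]Y__   (P,_)→(P,Y,←)
state=P head=3 tape=X__[X]YY__   (P,X)→(P,X,→)
state=P head=4 tape=X__X[Y]Y__   (P,Y)→(P,_,→)
state=P head=5 tape=X__X_[Y]__   (P,Y)→(P,_,→)
state=P head=6 tape=X__X__[_]_   (P,_)→(P,Y,←)
state=P head=5 tape=X__X_[_]Y_   (P,_)→(P,Y,←)
state=P head=4 tape=X__X[_]YY_   (P,_)→(P,Y,←)
state=P head=3 tape=X__[X]YYY_   (P,X)→(P,X,→)
state=P head=4 tape=X__X[Y]YY_   (P,Y)→(P,_,→)
state=P head=5 tape=X__X_[Y]Y_   (P,Y)→(P,_,→)
state=P head=6 tape=X__X__[Y]_   (P,Y)→(P,_,→)
state=P head=7 tape=X__X___[_]   (P,_)→(P,Y,←)
state=P head=6 tape=X__X__[_]Y   (P,_)→(P,Y,←)
state=P head=5 tape=X__X_[_]YY
After 19 steps: state P, head at 5, tape X__X__YY.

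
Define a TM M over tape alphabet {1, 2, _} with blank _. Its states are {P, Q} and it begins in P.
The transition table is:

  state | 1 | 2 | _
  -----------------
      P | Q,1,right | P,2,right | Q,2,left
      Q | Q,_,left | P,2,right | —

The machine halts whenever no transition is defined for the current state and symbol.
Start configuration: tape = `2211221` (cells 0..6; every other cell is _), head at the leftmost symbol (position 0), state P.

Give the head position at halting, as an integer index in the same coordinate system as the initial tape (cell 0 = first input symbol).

7

state=P head=0 tape=[2]211221_   (P,2)→(P,2,right)
state=P head=1 tape=2[2]11221_   (P,2)→(P,2,right)
state=P head=2 tape=22[1]1221_   (P,1)→(Q,1,right)
state=Q head=3 tape=221[1]221_   (Q,1)→(Q,_,left)
state=Q head=2 tape=22[1]_221_   (Q,1)→(Q,_,left)
state=Q head=1 tape=2[2]__221_   (Q,2)→(P,2,right)
state=P head=2 tape=22[_]_221_   (P,_)→(Q,2,left)
state=Q head=1 tape=2[2]2_221_   (Q,2)→(P,2,right)
state=P head=2 tape=22[2]_221_   (P,2)→(P,2,right)
state=P head=3 tape=222[_]221_   (P,_)→(Q,2,left)
state=Q head=2 tape=22[2]2221_   (Q,2)→(P,2,right)
state=P head=3 tape=222[2]221_   (P,2)→(P,2,right)
state=P head=4 tape=2222[2]21_   (P,2)→(P,2,right)
state=P head=5 tape=22222[2]1_   (P,2)→(P,2,right)
state=P head=6 tape=222222[1]_   (P,1)→(Q,1,right)
state=Q head=7 tape=2222221[_]
At halt the head is at cell 7.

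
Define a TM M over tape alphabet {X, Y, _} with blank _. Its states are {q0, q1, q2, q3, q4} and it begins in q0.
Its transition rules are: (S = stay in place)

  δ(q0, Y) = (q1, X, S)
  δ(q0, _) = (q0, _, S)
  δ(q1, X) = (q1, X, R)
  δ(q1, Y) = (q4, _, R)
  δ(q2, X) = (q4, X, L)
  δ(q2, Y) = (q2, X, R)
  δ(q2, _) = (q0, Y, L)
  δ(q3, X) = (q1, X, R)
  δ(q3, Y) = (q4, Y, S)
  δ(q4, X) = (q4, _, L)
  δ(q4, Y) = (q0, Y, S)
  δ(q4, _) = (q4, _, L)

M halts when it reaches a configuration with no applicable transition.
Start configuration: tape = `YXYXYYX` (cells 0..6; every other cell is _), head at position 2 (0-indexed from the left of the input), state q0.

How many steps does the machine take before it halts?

state=q0 head=2 tape=YX[Y]XYYX_   (q0,Y)→(q1,X,S)
state=q1 head=2 tape=YX[X]XYYX_   (q1,X)→(q1,X,R)
state=q1 head=3 tape=YXX[X]YYX_   (q1,X)→(q1,X,R)
state=q1 head=4 tape=YXXX[Y]YX_   (q1,Y)→(q4,_,R)
state=q4 head=5 tape=YXXX_[Y]X_   (q4,Y)→(q0,Y,S)
state=q0 head=5 tape=YXXX_[Y]X_   (q0,Y)→(q1,X,S)
state=q1 head=5 tape=YXXX_[X]X_   (q1,X)→(q1,X,R)
state=q1 head=6 tape=YXXX_X[X]_   (q1,X)→(q1,X,R)
state=q1 head=7 tape=YXXX_XX[_]
M halts after 8 transitions.

8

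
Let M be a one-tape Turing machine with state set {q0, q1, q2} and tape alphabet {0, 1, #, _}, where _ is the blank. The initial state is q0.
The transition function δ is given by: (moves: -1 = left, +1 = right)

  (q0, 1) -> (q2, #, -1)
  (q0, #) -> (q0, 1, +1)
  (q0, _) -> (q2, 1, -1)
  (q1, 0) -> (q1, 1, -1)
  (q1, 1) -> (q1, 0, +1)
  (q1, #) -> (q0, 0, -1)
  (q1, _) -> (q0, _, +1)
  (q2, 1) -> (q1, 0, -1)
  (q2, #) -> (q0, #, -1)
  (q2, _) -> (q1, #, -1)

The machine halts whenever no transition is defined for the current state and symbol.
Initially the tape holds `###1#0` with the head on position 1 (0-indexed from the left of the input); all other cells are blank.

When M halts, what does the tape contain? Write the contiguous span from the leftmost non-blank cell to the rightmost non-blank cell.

0#011##0

state=q0 head=1 tape=___#[#]#1#0   (q0,#)→(q0,1,+1)
state=q0 head=2 tape=___#1[#]1#0   (q0,#)→(q0,1,+1)
state=q0 head=3 tape=___#11[1]#0   (q0,1)→(q2,#,-1)
state=q2 head=2 tape=___#1[1]##0   (q2,1)→(q1,0,-1)
state=q1 head=1 tape=___#[1]0##0   (q1,1)→(q1,0,+1)
state=q1 head=2 tape=___#0[0]##0   (q1,0)→(q1,1,-1)
state=q1 head=1 tape=___#[0]1##0   (q1,0)→(q1,1,-1)
state=q1 head=0 tape=___[#]11##0   (q1,#)→(q0,0,-1)
state=q0 head=-1 tape=__[_]011##0   (q0,_)→(q2,1,-1)
state=q2 head=-2 tape=_[_]1011##0   (q2,_)→(q1,#,-1)
state=q1 head=-3 tape=[_]#1011##0   (q1,_)→(q0,_,+1)
state=q0 head=-2 tape=_[#]1011##0   (q0,#)→(q0,1,+1)
state=q0 head=-1 tape=_1[1]011##0   (q0,1)→(q2,#,-1)
state=q2 head=-2 tape=_[1]#011##0   (q2,1)→(q1,0,-1)
state=q1 head=-3 tape=[_]0#011##0   (q1,_)→(q0,_,+1)
state=q0 head=-2 tape=_[0]#011##0
The non-blank tape span at halt is 0#011##0.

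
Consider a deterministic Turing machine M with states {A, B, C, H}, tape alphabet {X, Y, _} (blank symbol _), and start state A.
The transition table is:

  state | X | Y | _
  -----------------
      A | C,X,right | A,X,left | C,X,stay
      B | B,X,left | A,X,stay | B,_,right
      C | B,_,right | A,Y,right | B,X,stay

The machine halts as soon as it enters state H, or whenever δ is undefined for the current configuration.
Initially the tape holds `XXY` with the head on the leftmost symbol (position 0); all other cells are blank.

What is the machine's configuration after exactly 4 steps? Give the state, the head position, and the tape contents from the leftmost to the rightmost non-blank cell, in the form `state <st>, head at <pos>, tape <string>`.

state=A head=0 tape=[X]XY_   (A,X)→(C,X,right)
state=C head=1 tape=X[X]Y_   (C,X)→(B,_,right)
state=B head=2 tape=X_[Y]_   (B,Y)→(A,X,stay)
state=A head=2 tape=X_[X]_   (A,X)→(C,X,right)
state=C head=3 tape=X_X[_]
After 4 steps: state C, head at 3, tape X_X.

state C, head at 3, tape X_X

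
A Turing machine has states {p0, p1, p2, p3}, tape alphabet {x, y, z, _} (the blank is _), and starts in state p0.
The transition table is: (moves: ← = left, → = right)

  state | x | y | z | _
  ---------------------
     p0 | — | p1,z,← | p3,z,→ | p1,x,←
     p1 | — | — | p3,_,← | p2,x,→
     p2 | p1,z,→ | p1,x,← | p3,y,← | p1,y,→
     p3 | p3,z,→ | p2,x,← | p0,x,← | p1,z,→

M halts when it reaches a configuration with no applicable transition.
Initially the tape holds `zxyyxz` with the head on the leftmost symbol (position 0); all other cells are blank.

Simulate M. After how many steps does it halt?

state=p0 head=0 tape=__[z]xyyxz   (p0,z)→(p3,z,→)
state=p3 head=1 tape=__z[x]yyxz   (p3,x)→(p3,z,→)
state=p3 head=2 tape=__zz[y]yxz   (p3,y)→(p2,x,←)
state=p2 head=1 tape=__z[z]xyxz   (p2,z)→(p3,y,←)
state=p3 head=0 tape=__[z]yxyxz   (p3,z)→(p0,x,←)
state=p0 head=-1 tape=_[_]xyxyxz   (p0,_)→(p1,x,←)
state=p1 head=-2 tape=[_]xxyxyxz   (p1,_)→(p2,x,→)
state=p2 head=-1 tape=x[x]xyxyxz   (p2,x)→(p1,z,→)
state=p1 head=0 tape=xz[x]yxyxz
M halts after 8 transitions.

8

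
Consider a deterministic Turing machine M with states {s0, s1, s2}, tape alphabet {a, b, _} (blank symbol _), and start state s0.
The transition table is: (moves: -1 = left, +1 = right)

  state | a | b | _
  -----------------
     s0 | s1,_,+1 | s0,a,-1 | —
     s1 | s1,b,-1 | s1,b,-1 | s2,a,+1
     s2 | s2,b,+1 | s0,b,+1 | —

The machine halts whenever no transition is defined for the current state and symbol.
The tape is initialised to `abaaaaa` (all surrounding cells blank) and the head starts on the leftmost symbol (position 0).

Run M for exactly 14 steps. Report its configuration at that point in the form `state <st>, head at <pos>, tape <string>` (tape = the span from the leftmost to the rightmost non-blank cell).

state s2, head at 8, tape ababab_a

s0 | [a]baaaaa__   read a → write _, move +1, go to s1
s1 | _[b]aaaaa__   read b → write b, move -1, go to s1
s1 | [_]baaaaa__   read _ → write a, move +1, go to s2
s2 | a[b]aaaaa__   read b → write b, move +1, go to s0
s0 | ab[a]aaaa__   read a → write _, move +1, go to s1
s1 | ab_[a]aaa__   read a → write b, move -1, go to s1
s1 | ab[_]baaa__   read _ → write a, move +1, go to s2
s2 | aba[b]aaa__   read b → write b, move +1, go to s0
s0 | abab[a]aa__   read a → write _, move +1, go to s1
s1 | abab_[a]a__   read a → write b, move -1, go to s1
s1 | abab[_]ba__   read _ → write a, move +1, go to s2
s2 | ababa[b]a__   read b → write b, move +1, go to s0
s0 | ababab[a]__   read a → write _, move +1, go to s1
s1 | ababab_[_]_   read _ → write a, move +1, go to s2
s2 | ababab_a[_]
After 14 steps: state s2, head at 8, tape ababab_a.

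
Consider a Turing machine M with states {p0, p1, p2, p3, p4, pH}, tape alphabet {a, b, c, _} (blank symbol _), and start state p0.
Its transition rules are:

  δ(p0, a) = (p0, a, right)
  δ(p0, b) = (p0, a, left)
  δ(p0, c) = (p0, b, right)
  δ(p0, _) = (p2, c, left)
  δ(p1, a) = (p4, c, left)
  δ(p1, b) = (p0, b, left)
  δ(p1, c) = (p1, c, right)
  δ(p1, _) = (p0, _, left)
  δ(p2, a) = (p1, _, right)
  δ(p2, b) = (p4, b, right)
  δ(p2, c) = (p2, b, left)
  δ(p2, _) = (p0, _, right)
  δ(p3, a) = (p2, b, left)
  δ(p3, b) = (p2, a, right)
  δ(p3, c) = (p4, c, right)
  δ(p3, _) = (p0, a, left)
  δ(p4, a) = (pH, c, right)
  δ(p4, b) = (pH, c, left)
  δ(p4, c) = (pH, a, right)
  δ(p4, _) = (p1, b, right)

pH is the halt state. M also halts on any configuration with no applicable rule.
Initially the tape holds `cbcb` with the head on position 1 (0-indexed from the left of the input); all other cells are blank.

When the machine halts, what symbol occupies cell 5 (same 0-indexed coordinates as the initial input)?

a

state=p0 head=1 tape=c[b]cb___   (p0,b)→(p0,a,left)
state=p0 head=0 tape=[c]acb___   (p0,c)→(p0,b,right)
state=p0 head=1 tape=b[a]cb___   (p0,a)→(p0,a,right)
state=p0 head=2 tape=ba[c]b___   (p0,c)→(p0,b,right)
state=p0 head=3 tape=bab[b]___   (p0,b)→(p0,a,left)
state=p0 head=2 tape=ba[b]a___   (p0,b)→(p0,a,left)
state=p0 head=1 tape=b[a]aa___   (p0,a)→(p0,a,right)
state=p0 head=2 tape=ba[a]a___   (p0,a)→(p0,a,right)
state=p0 head=3 tape=baa[a]___   (p0,a)→(p0,a,right)
state=p0 head=4 tape=baaa[_]__   (p0,_)→(p2,c,left)
state=p2 head=3 tape=baa[a]c__   (p2,a)→(p1,_,right)
state=p1 head=4 tape=baa_[c]__   (p1,c)→(p1,c,right)
state=p1 head=5 tape=baa_c[_]_   (p1,_)→(p0,_,left)
state=p0 head=4 tape=baa_[c]__   (p0,c)→(p0,b,right)
state=p0 head=5 tape=baa_b[_]_   (p0,_)→(p2,c,left)
state=p2 head=4 tape=baa_[b]c_   (p2,b)→(p4,b,right)
state=p4 head=5 tape=baa_b[c]_   (p4,c)→(pH,a,right)
state=pH head=6 tape=baa_ba[_]
Cell 5 holds a when M halts.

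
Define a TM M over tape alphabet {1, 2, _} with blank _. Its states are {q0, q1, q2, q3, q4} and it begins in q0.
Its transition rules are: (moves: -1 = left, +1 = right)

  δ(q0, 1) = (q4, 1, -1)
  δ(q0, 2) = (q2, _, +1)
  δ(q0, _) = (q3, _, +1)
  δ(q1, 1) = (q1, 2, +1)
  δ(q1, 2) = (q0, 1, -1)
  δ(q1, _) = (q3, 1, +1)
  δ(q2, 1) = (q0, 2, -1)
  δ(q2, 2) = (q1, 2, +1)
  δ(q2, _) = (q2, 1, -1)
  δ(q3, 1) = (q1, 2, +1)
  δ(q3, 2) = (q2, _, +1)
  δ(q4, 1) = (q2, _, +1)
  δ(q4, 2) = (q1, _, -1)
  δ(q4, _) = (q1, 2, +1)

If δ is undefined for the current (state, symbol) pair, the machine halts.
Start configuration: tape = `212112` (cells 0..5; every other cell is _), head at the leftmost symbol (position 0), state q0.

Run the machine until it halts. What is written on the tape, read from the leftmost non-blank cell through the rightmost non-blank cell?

222221

q0 | [2]12112___   read 2 → write _, move +1, go to q2
q2 | _[1]2112___   read 1 → write 2, move -1, go to q0
q0 | [_]22112___   read _ → write _, move +1, go to q3
q3 | _[2]2112___   read 2 → write _, move +1, go to q2
q2 | __[2]112___   read 2 → write 2, move +1, go to q1
q1 | __2[1]12___   read 1 → write 2, move +1, go to q1
q1 | __22[1]2___   read 1 → write 2, move +1, go to q1
q1 | __222[2]___   read 2 → write 1, move -1, go to q0
q0 | __22[2]1___   read 2 → write _, move +1, go to q2
q2 | __22_[1]___   read 1 → write 2, move -1, go to q0
q0 | __22[_]2___   read _ → write _, move +1, go to q3
q3 | __22_[2]___   read 2 → write _, move +1, go to q2
q2 | __22__[_]__   read _ → write 1, move -1, go to q2
q2 | __22_[_]1__   read _ → write 1, move -1, go to q2
q2 | __22[_]11__   read _ → write 1, move -1, go to q2
q2 | __2[2]111__   read 2 → write 2, move +1, go to q1
q1 | __22[1]11__   read 1 → write 2, move +1, go to q1
q1 | __222[1]1__   read 1 → write 2, move +1, go to q1
q1 | __2222[1]__   read 1 → write 2, move +1, go to q1
q1 | __22222[_]_   read _ → write 1, move +1, go to q3
q3 | __222221[_]
The non-blank tape span at halt is 222221.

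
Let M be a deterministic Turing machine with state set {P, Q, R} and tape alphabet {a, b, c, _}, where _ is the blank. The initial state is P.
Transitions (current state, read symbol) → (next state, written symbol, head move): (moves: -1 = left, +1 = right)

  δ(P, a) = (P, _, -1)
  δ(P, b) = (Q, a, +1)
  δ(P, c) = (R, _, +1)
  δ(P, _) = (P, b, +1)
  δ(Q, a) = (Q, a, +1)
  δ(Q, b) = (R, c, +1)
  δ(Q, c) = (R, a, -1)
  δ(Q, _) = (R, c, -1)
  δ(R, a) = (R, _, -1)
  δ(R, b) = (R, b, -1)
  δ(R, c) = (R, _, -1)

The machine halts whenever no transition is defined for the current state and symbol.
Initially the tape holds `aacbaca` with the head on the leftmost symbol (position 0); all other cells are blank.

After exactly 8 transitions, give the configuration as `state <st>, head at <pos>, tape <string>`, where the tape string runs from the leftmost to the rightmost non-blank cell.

state R, head at -2, tape b_ccbaca

state=P head=0 tape=__[a]acbaca   (P,a)→(P,_,-1)
state=P head=-1 tape=_[_]_acbaca   (P,_)→(P,b,+1)
state=P head=0 tape=_b[_]acbaca   (P,_)→(P,b,+1)
state=P head=1 tape=_bb[a]cbaca   (P,a)→(P,_,-1)
state=P head=0 tape=_b[b]_cbaca   (P,b)→(Q,a,+1)
state=Q head=1 tape=_ba[_]cbaca   (Q,_)→(R,c,-1)
state=R head=0 tape=_b[a]ccbaca   (R,a)→(R,_,-1)
state=R head=-1 tape=_[b]_ccbaca   (R,b)→(R,b,-1)
state=R head=-2 tape=[_]b_ccbaca
After 8 steps: state R, head at -2, tape b_ccbaca.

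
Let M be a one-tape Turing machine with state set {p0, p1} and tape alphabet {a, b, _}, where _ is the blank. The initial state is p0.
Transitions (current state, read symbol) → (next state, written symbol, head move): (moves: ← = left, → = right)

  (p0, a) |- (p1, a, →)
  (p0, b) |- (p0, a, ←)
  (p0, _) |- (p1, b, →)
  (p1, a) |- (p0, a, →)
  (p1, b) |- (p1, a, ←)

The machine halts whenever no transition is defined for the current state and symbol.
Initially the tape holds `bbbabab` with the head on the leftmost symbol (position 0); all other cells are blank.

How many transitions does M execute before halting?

p0 | _[b]bbabab__   read b → write a, move ←, go to p0
p0 | [_]abbabab__   read _ → write b, move →, go to p1
p1 | b[a]bbabab__   read a → write a, move →, go to p0
p0 | ba[b]babab__   read b → write a, move ←, go to p0
p0 | b[a]ababab__   read a → write a, move →, go to p1
p1 | ba[a]babab__   read a → write a, move →, go to p0
p0 | baa[b]abab__   read b → write a, move ←, go to p0
p0 | ba[a]aabab__   read a → write a, move →, go to p1
p1 | baa[a]abab__   read a → write a, move →, go to p0
p0 | baaa[a]bab__   read a → write a, move →, go to p1
p1 | baaaa[b]ab__   read b → write a, move ←, go to p1
p1 | baaa[a]aab__   read a → write a, move →, go to p0
p0 | baaaa[a]ab__   read a → write a, move →, go to p1
p1 | baaaaa[a]b__   read a → write a, move →, go to p0
p0 | baaaaaa[b]__   read b → write a, move ←, go to p0
p0 | baaaaa[a]a__   read a → write a, move →, go to p1
p1 | baaaaaa[a]__   read a → write a, move →, go to p0
p0 | baaaaaaa[_]_   read _ → write b, move →, go to p1
p1 | baaaaaaab[_]
M halts after 18 transitions.

18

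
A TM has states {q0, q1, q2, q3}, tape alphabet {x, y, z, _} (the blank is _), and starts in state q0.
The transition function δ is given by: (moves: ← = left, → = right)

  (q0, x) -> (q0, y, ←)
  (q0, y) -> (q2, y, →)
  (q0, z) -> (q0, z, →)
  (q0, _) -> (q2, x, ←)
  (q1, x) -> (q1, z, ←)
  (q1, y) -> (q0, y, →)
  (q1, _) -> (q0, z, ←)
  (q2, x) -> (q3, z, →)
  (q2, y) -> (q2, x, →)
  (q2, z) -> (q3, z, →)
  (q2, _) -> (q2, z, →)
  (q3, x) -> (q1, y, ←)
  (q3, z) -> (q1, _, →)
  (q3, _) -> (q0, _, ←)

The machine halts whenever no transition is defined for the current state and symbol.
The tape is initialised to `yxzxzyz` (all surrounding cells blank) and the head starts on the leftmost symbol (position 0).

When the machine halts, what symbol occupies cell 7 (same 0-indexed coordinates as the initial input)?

state=q0 head=0 tape=[y]xzxzyz_   (q0,y)→(q2,y,→)
state=q2 head=1 tape=y[x]zxzyz_   (q2,x)→(q3,z,→)
state=q3 head=2 tape=yz[z]xzyz_   (q3,z)→(q1,_,→)
state=q1 head=3 tape=yz_[x]zyz_   (q1,x)→(q1,z,←)
state=q1 head=2 tape=yz[_]zzyz_   (q1,_)→(q0,z,←)
state=q0 head=1 tape=y[z]zzzyz_   (q0,z)→(q0,z,→)
state=q0 head=2 tape=yz[z]zzyz_   (q0,z)→(q0,z,→)
state=q0 head=3 tape=yzz[z]zyz_   (q0,z)→(q0,z,→)
state=q0 head=4 tape=yzzz[z]yz_   (q0,z)→(q0,z,→)
state=q0 head=5 tape=yzzzz[y]z_   (q0,y)→(q2,y,→)
state=q2 head=6 tape=yzzzzy[z]_   (q2,z)→(q3,z,→)
state=q3 head=7 tape=yzzzzyz[_]   (q3,_)→(q0,_,←)
state=q0 head=6 tape=yzzzzy[z]_   (q0,z)→(q0,z,→)
state=q0 head=7 tape=yzzzzyz[_]   (q0,_)→(q2,x,←)
state=q2 head=6 tape=yzzzzy[z]x   (q2,z)→(q3,z,→)
state=q3 head=7 tape=yzzzzyz[x]   (q3,x)→(q1,y,←)
state=q1 head=6 tape=yzzzzy[z]y
Cell 7 holds y when M halts.

y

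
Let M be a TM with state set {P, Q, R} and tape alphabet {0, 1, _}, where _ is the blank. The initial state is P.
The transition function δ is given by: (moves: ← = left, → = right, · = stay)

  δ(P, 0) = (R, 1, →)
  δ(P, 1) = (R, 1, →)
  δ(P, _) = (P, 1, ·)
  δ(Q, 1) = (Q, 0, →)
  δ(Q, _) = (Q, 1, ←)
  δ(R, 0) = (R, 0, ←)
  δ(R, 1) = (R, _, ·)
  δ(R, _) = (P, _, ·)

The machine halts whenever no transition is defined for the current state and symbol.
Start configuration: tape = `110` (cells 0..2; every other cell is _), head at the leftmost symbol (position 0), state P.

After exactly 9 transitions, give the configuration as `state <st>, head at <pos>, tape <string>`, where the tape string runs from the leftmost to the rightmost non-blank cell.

state P, head at 1, tape 110

state=P head=0 tape=[1]10   (P,1)→(R,1,→)
state=R head=1 tape=1[1]0   (R,1)→(R,_,·)
state=R head=1 tape=1[_]0   (R,_)→(P,_,·)
state=P head=1 tape=1[_]0   (P,_)→(P,1,·)
state=P head=1 tape=1[1]0   (P,1)→(R,1,→)
state=R head=2 tape=11[0]   (R,0)→(R,0,←)
state=R head=1 tape=1[1]0   (R,1)→(R,_,·)
state=R head=1 tape=1[_]0   (R,_)→(P,_,·)
state=P head=1 tape=1[_]0   (P,_)→(P,1,·)
state=P head=1 tape=1[1]0
After 9 steps: state P, head at 1, tape 110.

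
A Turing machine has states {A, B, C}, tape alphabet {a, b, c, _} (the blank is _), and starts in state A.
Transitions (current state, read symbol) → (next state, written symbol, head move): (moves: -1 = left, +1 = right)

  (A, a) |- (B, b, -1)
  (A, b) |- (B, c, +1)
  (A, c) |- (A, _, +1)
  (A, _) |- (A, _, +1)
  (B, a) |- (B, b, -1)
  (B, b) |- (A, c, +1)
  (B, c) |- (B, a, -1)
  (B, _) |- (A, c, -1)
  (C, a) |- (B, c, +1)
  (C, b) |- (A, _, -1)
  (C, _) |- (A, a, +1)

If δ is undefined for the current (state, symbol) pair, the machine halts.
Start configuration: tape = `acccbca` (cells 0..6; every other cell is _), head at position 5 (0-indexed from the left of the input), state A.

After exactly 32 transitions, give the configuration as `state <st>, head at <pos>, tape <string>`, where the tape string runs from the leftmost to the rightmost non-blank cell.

A | __acccb[c]a   read c → write _, move +1, go to A
A | __acccb_[a]   read a → write b, move -1, go to B
B | __acccb[_]b   read _ → write c, move -1, go to A
A | __accc[b]cb   read b → write c, move +1, go to B
B | __acccc[c]b   read c → write a, move -1, go to B
B | __accc[c]ab   read c → write a, move -1, go to B
B | __acc[c]aab   read c → write a, move -1, go to B
B | __ac[c]aaab   read c → write a, move -1, go to B
B | __a[c]aaaab   read c → write a, move -1, go to B
B | __[a]aaaaab   read a → write b, move -1, go to B
B | _[_]baaaaab   read _ → write c, move -1, go to A
A | [_]cbaaaaab   read _ → write _, move +1, go to A
A | _[c]baaaaab   read c → write _, move +1, go to A
A | __[b]aaaaab   read b → write c, move +1, go to B
B | __c[a]aaaab   read a → write b, move -1, go to B
B | __[c]baaaab   read c → write a, move -1, go to B
B | _[_]abaaaab   read _ → write c, move -1, go to A
A | [_]cabaaaab   read _ → write _, move +1, go to A
A | _[c]abaaaab   read c → write _, move +1, go to A
A | __[a]baaaab   read a → write b, move -1, go to B
B | _[_]bbaaaab   read _ → write c, move -1, go to A
A | [_]cbbaaaab   read _ → write _, move +1, go to A
A | _[c]bbaaaab   read c → write _, move +1, go to A
A | __[b]baaaab   read b → write c, move +1, go to B
B | __c[b]aaaab   read b → write c, move +1, go to A
A | __cc[a]aaab   read a → write b, move -1, go to B
B | __c[c]baaab   read c → write a, move -1, go to B
B | __[c]abaaab   read c → write a, move -1, go to B
B | _[_]aabaaab   read _ → write c, move -1, go to A
A | [_]caabaaab   read _ → write _, move +1, go to A
A | _[c]aabaaab   read c → write _, move +1, go to A
A | __[a]abaaab   read a → write b, move -1, go to B
B | _[_]babaaab
After 32 steps: state B, head at -1, tape babaaab.

state B, head at -1, tape babaaab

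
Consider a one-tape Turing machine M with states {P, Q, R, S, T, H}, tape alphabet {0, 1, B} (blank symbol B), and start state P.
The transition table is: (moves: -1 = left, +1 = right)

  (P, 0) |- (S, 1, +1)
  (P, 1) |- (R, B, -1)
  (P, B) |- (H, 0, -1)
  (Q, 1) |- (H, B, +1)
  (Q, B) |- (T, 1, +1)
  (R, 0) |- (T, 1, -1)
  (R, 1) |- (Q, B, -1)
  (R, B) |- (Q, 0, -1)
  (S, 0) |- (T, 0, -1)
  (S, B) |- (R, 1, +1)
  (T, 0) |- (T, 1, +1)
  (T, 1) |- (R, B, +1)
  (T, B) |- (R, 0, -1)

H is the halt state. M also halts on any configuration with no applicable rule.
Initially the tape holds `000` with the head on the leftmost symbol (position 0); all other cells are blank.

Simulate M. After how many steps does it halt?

P | BB[0]00   read 0 → write 1, move +1, go to S
S | BB1[0]0   read 0 → write 0, move -1, go to T
T | BB[1]00   read 1 → write B, move +1, go to R
R | BBB[0]0   read 0 → write 1, move -1, go to T
T | BB[B]10   read B → write 0, move -1, go to R
R | B[B]010   read B → write 0, move -1, go to Q
Q | [B]0010   read B → write 1, move +1, go to T
T | 1[0]010   read 0 → write 1, move +1, go to T
T | 11[0]10   read 0 → write 1, move +1, go to T
T | 111[1]0   read 1 → write B, move +1, go to R
R | 111B[0]   read 0 → write 1, move -1, go to T
T | 111[B]1   read B → write 0, move -1, go to R
R | 11[1]01   read 1 → write B, move -1, go to Q
Q | 1[1]B01   read 1 → write B, move +1, go to H
H | 1B[B]01
M halts after 14 transitions.

14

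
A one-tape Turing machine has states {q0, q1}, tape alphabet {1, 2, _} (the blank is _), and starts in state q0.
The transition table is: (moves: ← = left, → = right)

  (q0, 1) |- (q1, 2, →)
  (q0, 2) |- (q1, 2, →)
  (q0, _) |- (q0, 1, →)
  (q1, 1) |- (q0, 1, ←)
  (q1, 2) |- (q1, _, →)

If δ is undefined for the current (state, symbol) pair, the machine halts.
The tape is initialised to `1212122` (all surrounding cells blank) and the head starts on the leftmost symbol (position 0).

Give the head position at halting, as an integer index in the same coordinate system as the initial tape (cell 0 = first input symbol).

7

state=q0 head=0 tape=[1]212122_   (q0,1)→(q1,2,→)
state=q1 head=1 tape=2[2]12122_   (q1,2)→(q1,_,→)
state=q1 head=2 tape=2_[1]2122_   (q1,1)→(q0,1,←)
state=q0 head=1 tape=2[_]12122_   (q0,_)→(q0,1,→)
state=q0 head=2 tape=21[1]2122_   (q0,1)→(q1,2,→)
state=q1 head=3 tape=212[2]122_   (q1,2)→(q1,_,→)
state=q1 head=4 tape=212_[1]22_   (q1,1)→(q0,1,←)
state=q0 head=3 tape=212[_]122_   (q0,_)→(q0,1,→)
state=q0 head=4 tape=2121[1]22_   (q0,1)→(q1,2,→)
state=q1 head=5 tape=21212[2]2_   (q1,2)→(q1,_,→)
state=q1 head=6 tape=21212_[2]_   (q1,2)→(q1,_,→)
state=q1 head=7 tape=21212__[_]
At halt the head is at cell 7.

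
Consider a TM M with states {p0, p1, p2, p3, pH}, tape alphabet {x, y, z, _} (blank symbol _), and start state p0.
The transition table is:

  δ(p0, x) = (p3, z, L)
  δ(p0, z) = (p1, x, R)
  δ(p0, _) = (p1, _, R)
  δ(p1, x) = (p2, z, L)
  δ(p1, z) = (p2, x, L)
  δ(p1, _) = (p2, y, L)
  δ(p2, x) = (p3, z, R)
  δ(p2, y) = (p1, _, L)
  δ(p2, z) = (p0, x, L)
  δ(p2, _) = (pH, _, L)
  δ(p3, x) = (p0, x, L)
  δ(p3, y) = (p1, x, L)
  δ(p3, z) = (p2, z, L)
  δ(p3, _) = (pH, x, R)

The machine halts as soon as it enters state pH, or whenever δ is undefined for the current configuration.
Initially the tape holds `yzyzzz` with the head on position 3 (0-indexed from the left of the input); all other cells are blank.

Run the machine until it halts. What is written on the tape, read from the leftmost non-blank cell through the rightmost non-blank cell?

yzyxzz

state=p0 head=3 tape=yzy[z]zz   (p0,z)→(p1,x,R)
state=p1 head=4 tape=yzyx[z]z   (p1,z)→(p2,x,L)
state=p2 head=3 tape=yzy[x]xz   (p2,x)→(p3,z,R)
state=p3 head=4 tape=yzyz[x]z   (p3,x)→(p0,x,L)
state=p0 head=3 tape=yzy[z]xz   (p0,z)→(p1,x,R)
state=p1 head=4 tape=yzyx[x]z   (p1,x)→(p2,z,L)
state=p2 head=3 tape=yzy[x]zz   (p2,x)→(p3,z,R)
state=p3 head=4 tape=yzyz[z]z   (p3,z)→(p2,z,L)
state=p2 head=3 tape=yzy[z]zz   (p2,z)→(p0,x,L)
state=p0 head=2 tape=yz[y]xzz
The non-blank tape span at halt is yzyxzz.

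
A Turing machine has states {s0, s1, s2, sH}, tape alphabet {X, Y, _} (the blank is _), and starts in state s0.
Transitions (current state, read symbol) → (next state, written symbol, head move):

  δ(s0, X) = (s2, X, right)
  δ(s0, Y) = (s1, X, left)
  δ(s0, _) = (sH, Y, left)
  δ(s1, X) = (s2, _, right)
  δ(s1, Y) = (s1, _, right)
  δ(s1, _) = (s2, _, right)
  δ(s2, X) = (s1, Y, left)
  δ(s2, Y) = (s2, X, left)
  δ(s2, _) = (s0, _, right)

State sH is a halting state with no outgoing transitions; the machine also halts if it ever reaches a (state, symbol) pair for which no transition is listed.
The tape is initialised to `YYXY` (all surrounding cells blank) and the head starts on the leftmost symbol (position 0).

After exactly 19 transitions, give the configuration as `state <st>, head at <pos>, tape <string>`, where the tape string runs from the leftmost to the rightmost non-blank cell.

s0 | _[Y]YXY   read Y → write X, move left, go to s1
s1 | [_]XYXY   read _ → write _, move right, go to s2
s2 | _[X]YXY   read X → write Y, move left, go to s1
s1 | [_]YYXY   read _ → write _, move right, go to s2
s2 | _[Y]YXY   read Y → write X, move left, go to s2
s2 | [_]XYXY   read _ → write _, move right, go to s0
s0 | _[X]YXY   read X → write X, move right, go to s2
s2 | _X[Y]XY   read Y → write X, move left, go to s2
s2 | _[X]XXY   read X → write Y, move left, go to s1
s1 | [_]YXXY   read _ → write _, move right, go to s2
s2 | _[Y]XXY   read Y → write X, move left, go to s2
s2 | [_]XXXY   read _ → write _, move right, go to s0
s0 | _[X]XXY   read X → write X, move right, go to s2
s2 | _X[X]XY   read X → write Y, move left, go to s1
s1 | _[X]YXY   read X → write _, move right, go to s2
s2 | __[Y]XY   read Y → write X, move left, go to s2
s2 | _[_]XXY   read _ → write _, move right, go to s0
s0 | __[X]XY   read X → write X, move right, go to s2
s2 | __X[X]Y   read X → write Y, move left, go to s1
s1 | __[X]YY
After 19 steps: state s1, head at 1, tape XYY.

state s1, head at 1, tape XYY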